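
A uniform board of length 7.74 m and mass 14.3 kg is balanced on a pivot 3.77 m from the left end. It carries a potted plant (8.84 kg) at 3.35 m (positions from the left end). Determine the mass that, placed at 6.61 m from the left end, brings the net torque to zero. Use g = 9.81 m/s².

m ≈ 0.804 kg

Taking torques about the pivot (at 3.77 m from the left end):
Beam weight: 14.3 × 9.81 = 140.3 N down at 3.87 m → arm 0.1 m, τ = 140.3 × 0.1 = 14.03 N·m clockwise.
Potted plant: 8.84 × 9.81 = 86.72 N down at 3.35 m → arm 0.42 m, τ = 86.72 × 0.42 = 36.42 N·m counterclockwise.
Net moment of known loads = 22.39 N·m counterclockwise.
An unknown mass m at 6.61 m has arm 2.84 m; its moment is m·g·2.84 clockwise.
For rotational equilibrium, m × 9.81 × 2.84 = 22.39, so m = 22.39 / (9.81 × 2.84) = 0.804 kg.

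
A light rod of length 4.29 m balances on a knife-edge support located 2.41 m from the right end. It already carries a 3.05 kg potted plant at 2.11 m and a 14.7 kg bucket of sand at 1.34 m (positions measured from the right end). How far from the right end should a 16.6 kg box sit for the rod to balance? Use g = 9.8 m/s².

x ≈ 3.41 m from the right end

Choose the knife-edge support (at 2.41 m from the right end) as the axis so the support reaction has zero arm there.
Potted plant: 3.05 × 9.8 = 29.89 N down at 2.11 m → arm 0.3 m, τ = 29.89 × 0.3 = 8.967 N·m clockwise.
Bucket of sand: 14.7 × 9.8 = 144.1 N down at 1.34 m → arm 1.07 m, τ = 144.1 × 1.07 = 154.2 N·m clockwise.
Net moment of existing loads = 163.2 N·m clockwise.
The box weighs 16.6 × 9.8 = 162.7 N and must supply an equal counterclockwise moment, so its lever arm about the knife-edge support is 163.2 / 162.7 = 1 m.
That puts it at 2.41 + 1 = 3.41 m from the right end.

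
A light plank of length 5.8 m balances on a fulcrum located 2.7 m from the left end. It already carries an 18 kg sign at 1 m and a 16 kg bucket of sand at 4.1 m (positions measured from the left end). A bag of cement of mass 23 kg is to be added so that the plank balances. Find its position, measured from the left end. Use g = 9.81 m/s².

Choose the fulcrum (at 2.7 m from the left end) as the axis so the support reaction has zero arm there.
Sign: 18 × 9.81 = 176.6 N down at 1 m → arm 1.7 m, τ = 176.6 × 1.7 = 300.2 N·m counterclockwise.
Bucket of sand: 16 × 9.81 = 157 N down at 4.1 m → arm 1.4 m, τ = 157 × 1.4 = 219.8 N·m clockwise.
Net moment of existing loads = 80.4 N·m counterclockwise.
The bag of cement weighs 23 × 9.81 = 225.6 N and must supply an equal clockwise moment, so its lever arm about the fulcrum is 80.4 / 225.6 = 0.356 m.
That puts it at 2.7 + 0.356 = 3.06 m from the left end.

x ≈ 3.06 m from the left end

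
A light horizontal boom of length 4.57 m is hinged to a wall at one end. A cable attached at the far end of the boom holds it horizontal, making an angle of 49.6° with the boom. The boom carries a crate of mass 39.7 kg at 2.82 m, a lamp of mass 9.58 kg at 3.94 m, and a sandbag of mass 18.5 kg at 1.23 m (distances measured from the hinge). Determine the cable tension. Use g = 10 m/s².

Taking torques about the hinge:
Crate: 39.7 × 10 = 397 N down at 2.82 m → arm 2.82 m, τ = 397 × 2.82 = 1120 N·m clockwise.
Lamp: 9.58 × 10 = 95.8 N down at 3.94 m → arm 3.94 m, τ = 95.8 × 3.94 = 377.5 N·m clockwise.
Sandbag: 18.5 × 10 = 185 N down at 1.23 m → arm 1.23 m, τ = 185 × 1.23 = 227.5 N·m clockwise.
Total clockwise load moment = 1725 N·m.
The cable tension T acts at 4.57 m; only its component perpendicular to the boom, T sinθ, produces torque. sin 49.6° = 0.7615.
Balancing moments: T × 4.57 × 0.7615 = 1725, giving T = 1725 / 3.48 = 496 N.

T ≈ 496 N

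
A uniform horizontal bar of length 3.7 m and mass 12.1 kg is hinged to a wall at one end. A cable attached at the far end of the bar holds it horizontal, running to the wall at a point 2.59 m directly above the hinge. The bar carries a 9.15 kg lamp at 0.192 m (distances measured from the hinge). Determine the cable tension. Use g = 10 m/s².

T ≈ 114 N

Take moments about the hinge.
Beam weight: 12.1 × 10 = 121 N down at 1.85 m → arm 1.85 m, τ = 121 × 1.85 = 223.9 N·m clockwise.
Lamp: 9.15 × 10 = 91.5 N down at 0.192 m → arm 0.192 m, τ = 91.5 × 0.192 = 17.57 N·m clockwise.
Total clockwise load moment = 241.5 N·m.
The cable tension T acts at 3.7 m; only its component perpendicular to the bar, T sinθ, produces torque. sinθ = h/√(h²+d²) = 2.59/√(2.59²+3.7²) = 0.5735.
Στ = 0 ⇒ T × 3.7 × 0.5735 = 241.5 ⇒ T = 241.5 / 2.122 = 114 N.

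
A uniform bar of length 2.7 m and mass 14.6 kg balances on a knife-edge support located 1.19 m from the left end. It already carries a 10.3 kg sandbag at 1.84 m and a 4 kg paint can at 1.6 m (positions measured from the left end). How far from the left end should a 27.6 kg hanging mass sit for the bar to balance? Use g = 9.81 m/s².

Choose the knife-edge support (at 1.19 m from the left end) as the axis so the support reaction has zero arm there.
Beam weight: 14.6 × 9.81 = 143.2 N down at 1.35 m → arm 0.16 m, τ = 143.2 × 0.16 = 22.91 N·m clockwise.
Sandbag: 10.3 × 9.81 = 101 N down at 1.84 m → arm 0.65 m, τ = 101 × 0.65 = 65.65 N·m clockwise.
Paint can: 4 × 9.81 = 39.24 N down at 1.6 m → arm 0.41 m, τ = 39.24 × 0.41 = 16.09 N·m clockwise.
Net moment of existing loads = 104.7 N·m clockwise.
The hanging mass weighs 27.6 × 9.81 = 270.8 N and must supply an equal counterclockwise moment, so its lever arm about the knife-edge support is 104.7 / 270.8 = 0.387 m.
That puts it at 1.19 − 0.387 = 0.803 m from the left end.

x ≈ 0.803 m from the left end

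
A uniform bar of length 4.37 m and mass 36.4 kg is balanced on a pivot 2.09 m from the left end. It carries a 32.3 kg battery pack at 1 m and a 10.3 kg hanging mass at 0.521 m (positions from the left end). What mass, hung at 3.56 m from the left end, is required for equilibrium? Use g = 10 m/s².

Sum moments about the pivot (at 2.09 m from the left end) (the support reaction has zero arm there).
Beam weight: 36.4 × 10 = 364 N down at 2.185 m → arm 0.095 m, τ = 364 × 0.095 = 34.58 N·m clockwise.
Battery pack: 32.3 × 10 = 323 N down at 1 m → arm 1.09 m, τ = 323 × 1.09 = 352.1 N·m counterclockwise.
Hanging mass: 10.3 × 10 = 103 N down at 0.521 m → arm 1.569 m, τ = 103 × 1.569 = 161.6 N·m counterclockwise.
Net moment of known loads = 479.1 N·m counterclockwise.
An unknown mass m at 3.56 m has arm 1.47 m; its moment is m·g·1.47 clockwise.
For rotational equilibrium, m × 10 × 1.47 = 479.1, so m = 479.1 / (10 × 1.47) = 32.6 kg.

m ≈ 32.6 kg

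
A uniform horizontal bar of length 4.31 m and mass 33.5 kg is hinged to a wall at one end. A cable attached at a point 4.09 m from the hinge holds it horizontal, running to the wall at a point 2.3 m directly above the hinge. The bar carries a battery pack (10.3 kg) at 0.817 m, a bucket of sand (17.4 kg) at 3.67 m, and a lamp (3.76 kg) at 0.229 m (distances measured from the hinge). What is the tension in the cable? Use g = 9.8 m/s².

T ≈ 710 N

Taking torques about the hinge:
Beam weight: 33.5 × 9.8 = 328.3 N down at 2.155 m → arm 2.155 m, τ = 328.3 × 2.155 = 707.5 N·m clockwise.
Battery pack: 10.3 × 9.8 = 100.9 N down at 0.817 m → arm 0.817 m, τ = 100.9 × 0.817 = 82.44 N·m clockwise.
Bucket of sand: 17.4 × 9.8 = 170.5 N down at 3.67 m → arm 3.67 m, τ = 170.5 × 3.67 = 625.7 N·m clockwise.
Lamp: 3.76 × 9.8 = 36.85 N down at 0.229 m → arm 0.229 m, τ = 36.85 × 0.229 = 8.439 N·m clockwise.
Total clockwise load moment = 1424 N·m.
The cable tension T acts at 4.09 m; only its component perpendicular to the bar, T sinθ, produces torque. sinθ = h/√(h²+d²) = 2.3/√(2.3²+4.09²) = 0.4902.
Στ = 0 ⇒ T × 4.09 × 0.4902 = 1424 ⇒ T = 1424 / 2.005 = 710 N.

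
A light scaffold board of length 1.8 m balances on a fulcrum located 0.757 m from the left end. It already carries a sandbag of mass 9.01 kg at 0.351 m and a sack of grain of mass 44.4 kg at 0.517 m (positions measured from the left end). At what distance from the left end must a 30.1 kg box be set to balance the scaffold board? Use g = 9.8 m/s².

Sum moments about the fulcrum (at 0.757 m from the left end) (the support reaction has zero arm there).
Sandbag: 9.01 × 9.8 = 88.3 N down at 0.351 m → arm 0.406 m, τ = 88.3 × 0.406 = 35.85 N·m counterclockwise.
Sack of grain: 44.4 × 9.8 = 435.1 N down at 0.517 m → arm 0.24 m, τ = 435.1 × 0.24 = 104.4 N·m counterclockwise.
Net moment of existing loads = 140.2 N·m counterclockwise.
The box weighs 30.1 × 9.8 = 295 N and must supply an equal clockwise moment, so its lever arm about the fulcrum is 140.2 / 295 = 0.475 m.
That puts it at 0.757 + 0.475 = 1.23 m from the left end.

x ≈ 1.23 m from the left end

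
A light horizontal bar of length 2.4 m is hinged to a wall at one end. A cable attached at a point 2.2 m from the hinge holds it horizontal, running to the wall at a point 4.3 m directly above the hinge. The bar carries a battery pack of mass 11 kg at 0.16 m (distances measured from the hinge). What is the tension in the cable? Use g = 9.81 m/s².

Sum moments about the hinge (the unknown hinge reaction has zero arm there).
Battery pack: 11 × 9.81 = 107.9 N down at 0.16 m → arm 0.16 m, τ = 107.9 × 0.16 = 17.26 N·m clockwise.
Total clockwise load moment = 17.26 N·m.
The cable tension T acts at 2.2 m; only its component perpendicular to the bar, T sinθ, produces torque. sinθ = h/√(h²+d²) = 4.3/√(4.3²+2.2²) = 0.8902.
Balancing moments: T × 2.2 × 0.8902 = 17.26, giving T = 17.26 / 1.958 = 8.82 N.

T ≈ 8.82 N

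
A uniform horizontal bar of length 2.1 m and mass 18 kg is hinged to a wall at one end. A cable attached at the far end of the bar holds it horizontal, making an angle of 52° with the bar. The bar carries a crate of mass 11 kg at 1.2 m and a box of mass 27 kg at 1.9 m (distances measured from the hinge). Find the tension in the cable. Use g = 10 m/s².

T ≈ 504 N

About the hinge:
Beam weight: 18 × 10 = 180 N down at 1.05 m → arm 1.05 m, τ = 180 × 1.05 = 189 N·m clockwise.
Crate: 11 × 10 = 110 N down at 1.2 m → arm 1.2 m, τ = 110 × 1.2 = 132 N·m clockwise.
Box: 27 × 10 = 270 N down at 1.9 m → arm 1.9 m, τ = 270 × 1.9 = 513 N·m clockwise.
Total clockwise load moment = 834 N·m.
The cable tension T acts at 2.1 m; only its component perpendicular to the bar, T sinθ, produces torque. sin 52° = 0.788.
Στ = 0 ⇒ T × 2.1 × 0.788 = 834 ⇒ T = 834 / 1.655 = 504 N.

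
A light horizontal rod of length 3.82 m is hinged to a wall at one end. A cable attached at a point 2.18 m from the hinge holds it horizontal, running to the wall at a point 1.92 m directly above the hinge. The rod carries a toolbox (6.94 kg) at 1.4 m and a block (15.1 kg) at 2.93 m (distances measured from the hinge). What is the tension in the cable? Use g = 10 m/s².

T ≈ 374 N

Sum moments about the hinge (the unknown hinge reaction has zero arm there).
Toolbox: 6.94 × 10 = 69.4 N down at 1.4 m → arm 1.4 m, τ = 69.4 × 1.4 = 97.16 N·m clockwise.
Block: 15.1 × 10 = 151 N down at 2.93 m → arm 2.93 m, τ = 151 × 2.93 = 442.4 N·m clockwise.
Total clockwise load moment = 539.6 N·m.
The cable tension T acts at 2.18 m; only its component perpendicular to the rod, T sinθ, produces torque. sinθ = h/√(h²+d²) = 1.92/√(1.92²+2.18²) = 0.6609.
For rotational equilibrium, T × 2.18 × 0.6609 = 539.6, so T = 539.6 / 1.441 = 374 N.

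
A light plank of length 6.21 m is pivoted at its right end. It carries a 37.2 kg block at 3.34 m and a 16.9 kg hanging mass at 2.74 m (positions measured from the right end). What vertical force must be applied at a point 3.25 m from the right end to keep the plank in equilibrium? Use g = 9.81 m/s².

Sum moments about the right end (the unknown pivot reaction has zero arm there).
Block: 37.2 × 9.81 = 364.9 N down at 3.34 m → arm 3.34 m, τ = 364.9 × 3.34 = 1219 N·m counterclockwise.
Hanging mass: 16.9 × 9.81 = 165.8 N down at 2.74 m → arm 2.74 m, τ = 165.8 × 2.74 = 454.3 N·m counterclockwise.
Net moment of the loads = 1673 N·m counterclockwise.
The upward force F acts at a point 3.25 m from the right end, arm 3.25 m, giving F × 3.25 clockwise.
For rotational equilibrium, F × 3.25 = 1673, so F = 1673 / 3.25 = 515 N.

F ≈ 515 N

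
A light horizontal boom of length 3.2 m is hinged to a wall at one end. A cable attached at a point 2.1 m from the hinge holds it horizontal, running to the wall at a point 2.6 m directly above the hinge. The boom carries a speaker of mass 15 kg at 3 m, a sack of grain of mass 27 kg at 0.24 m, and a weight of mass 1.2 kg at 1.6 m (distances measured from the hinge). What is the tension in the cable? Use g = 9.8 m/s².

T ≈ 320 N

About the hinge:
Speaker: 15 × 9.8 = 147 N down at 3 m → arm 3 m, τ = 147 × 3 = 441 N·m clockwise.
Sack of grain: 27 × 9.8 = 264.6 N down at 0.24 m → arm 0.24 m, τ = 264.6 × 0.24 = 63.5 N·m clockwise.
Weight: 1.2 × 9.8 = 11.76 N down at 1.6 m → arm 1.6 m, τ = 11.76 × 1.6 = 18.82 N·m clockwise.
Total clockwise load moment = 523.3 N·m.
The cable tension T acts at 2.1 m; only its component perpendicular to the boom, T sinθ, produces torque. sinθ = h/√(h²+d²) = 2.6/√(2.6²+2.1²) = 0.7779.
Στ = 0 ⇒ T × 2.1 × 0.7779 = 523.3 ⇒ T = 523.3 / 1.634 = 320 N.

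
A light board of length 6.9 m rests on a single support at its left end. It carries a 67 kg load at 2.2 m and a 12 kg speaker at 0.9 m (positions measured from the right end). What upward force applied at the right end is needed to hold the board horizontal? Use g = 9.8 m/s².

Take moments about the left end.
Load: 67 × 9.8 = 656.6 N down at 2.2 m → arm 4.7 m, τ = 656.6 × 4.7 = 3086 N·m clockwise.
Speaker: 12 × 9.8 = 117.6 N down at 0.9 m → arm 6 m, τ = 117.6 × 6 = 705.6 N·m clockwise.
Net moment of the loads = 3792 N·m clockwise.
The upward force F acts at the right end, arm 6.9 m, giving F × 6.9 counterclockwise.
Balancing moments: F × 6.9 = 3792, giving F = 3792 / 6.9 = 550 N.

F ≈ 550 N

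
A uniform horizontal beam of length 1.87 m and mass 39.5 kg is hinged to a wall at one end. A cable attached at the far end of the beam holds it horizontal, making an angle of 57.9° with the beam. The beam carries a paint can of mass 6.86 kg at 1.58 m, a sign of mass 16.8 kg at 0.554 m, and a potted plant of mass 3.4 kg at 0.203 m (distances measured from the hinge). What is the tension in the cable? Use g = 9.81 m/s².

About the hinge:
Beam weight: 39.5 × 9.81 = 387.5 N down at 0.935 m → arm 0.935 m, τ = 387.5 × 0.935 = 362.3 N·m clockwise.
Paint can: 6.86 × 9.81 = 67.3 N down at 1.58 m → arm 1.58 m, τ = 67.3 × 1.58 = 106.3 N·m clockwise.
Sign: 16.8 × 9.81 = 164.8 N down at 0.554 m → arm 0.554 m, τ = 164.8 × 0.554 = 91.3 N·m clockwise.
Potted plant: 3.4 × 9.81 = 33.35 N down at 0.203 m → arm 0.203 m, τ = 33.35 × 0.203 = 6.77 N·m clockwise.
Total clockwise load moment = 566.7 N·m.
The cable tension T acts at 1.87 m; only its component perpendicular to the beam, T sinθ, produces torque. sin 57.9° = 0.8471.
Balancing moments: T × 1.87 × 0.8471 = 566.7, giving T = 566.7 / 1.584 = 358 N.

T ≈ 358 N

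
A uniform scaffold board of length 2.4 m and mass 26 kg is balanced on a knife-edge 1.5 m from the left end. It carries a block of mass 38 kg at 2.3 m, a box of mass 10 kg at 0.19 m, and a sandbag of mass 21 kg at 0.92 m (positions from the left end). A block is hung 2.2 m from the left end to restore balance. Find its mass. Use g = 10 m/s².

Taking torques about the knife-edge (at 1.5 m from the left end):
Beam weight: 26 × 10 = 260 N down at 1.2 m → arm 0.3 m, τ = 260 × 0.3 = 78 N·m counterclockwise.
Block: 38 × 10 = 380 N down at 2.3 m → arm 0.8 m, τ = 380 × 0.8 = 304 N·m clockwise.
Box: 10 × 10 = 100 N down at 0.19 m → arm 1.31 m, τ = 100 × 1.31 = 131 N·m counterclockwise.
Sandbag: 21 × 10 = 210 N down at 0.92 m → arm 0.58 m, τ = 210 × 0.58 = 121.8 N·m counterclockwise.
Net moment of known loads = 26.8 N·m counterclockwise.
An unknown mass m at 2.2 m has arm 0.7 m; its moment is m·g·0.7 clockwise.
For rotational equilibrium, m × 10 × 0.7 = 26.8, so m = 26.8 / (10 × 0.7) = 3.83 kg.

m ≈ 3.83 kg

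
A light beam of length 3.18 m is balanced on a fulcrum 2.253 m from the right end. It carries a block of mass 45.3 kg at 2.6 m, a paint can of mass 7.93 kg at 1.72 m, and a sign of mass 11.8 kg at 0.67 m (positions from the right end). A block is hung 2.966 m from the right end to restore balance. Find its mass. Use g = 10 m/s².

Sum moments about the fulcrum (at 2.253 m from the right end) (the support reaction has zero arm there).
Block: 45.3 × 10 = 453 N down at 2.6 m → arm 0.347 m, τ = 453 × 0.347 = 157.2 N·m counterclockwise.
Paint can: 7.93 × 10 = 79.3 N down at 1.72 m → arm 0.533 m, τ = 79.3 × 0.533 = 42.27 N·m clockwise.
Sign: 11.8 × 10 = 118 N down at 0.67 m → arm 1.583 m, τ = 118 × 1.583 = 186.8 N·m clockwise.
Net moment of known loads = 71.87 N·m clockwise.
An unknown mass m at 2.966 m has arm 0.713 m; its moment is m·g·0.713 counterclockwise.
For rotational equilibrium, m × 10 × 0.713 = 71.87, so m = 71.87 / (10 × 0.713) = 10.1 kg.

m ≈ 10.1 kg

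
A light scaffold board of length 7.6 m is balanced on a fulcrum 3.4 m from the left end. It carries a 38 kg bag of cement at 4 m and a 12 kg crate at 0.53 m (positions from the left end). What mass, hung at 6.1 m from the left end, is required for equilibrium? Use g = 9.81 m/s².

Taking torques about the fulcrum (at 3.4 m from the left end):
Bag of cement: 38 × 9.81 = 372.8 N down at 4 m → arm 0.6 m, τ = 372.8 × 0.6 = 223.7 N·m clockwise.
Crate: 12 × 9.81 = 117.7 N down at 0.53 m → arm 2.87 m, τ = 117.7 × 2.87 = 337.8 N·m counterclockwise.
Net moment of known loads = 114.1 N·m counterclockwise.
An unknown mass m at 6.1 m has arm 2.7 m; its moment is m·g·2.7 clockwise.
Στ = 0 ⇒ m × 9.81 × 2.7 = 114.1 ⇒ m = 114.1 / (9.81 × 2.7) = 4.31 kg.

m ≈ 4.31 kg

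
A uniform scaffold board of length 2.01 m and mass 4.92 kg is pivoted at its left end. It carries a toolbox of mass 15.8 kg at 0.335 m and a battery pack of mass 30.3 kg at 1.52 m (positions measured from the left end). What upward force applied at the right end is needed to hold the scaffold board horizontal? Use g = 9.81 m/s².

About the left end:
Beam weight: 4.92 × 9.81 = 48.27 N down at 1.005 m → arm 1.005 m, τ = 48.27 × 1.005 = 48.51 N·m clockwise.
Toolbox: 15.8 × 9.81 = 155 N down at 0.335 m → arm 0.335 m, τ = 155 × 0.335 = 51.93 N·m clockwise.
Battery pack: 30.3 × 9.81 = 297.2 N down at 1.52 m → arm 1.52 m, τ = 297.2 × 1.52 = 451.7 N·m clockwise.
Net moment of the loads = 552.1 N·m clockwise.
The upward force F acts at the right end, arm 2.01 m, giving F × 2.01 counterclockwise.
Balancing moments: F × 2.01 = 552.1, giving F = 552.1 / 2.01 = 275 N.

F ≈ 275 N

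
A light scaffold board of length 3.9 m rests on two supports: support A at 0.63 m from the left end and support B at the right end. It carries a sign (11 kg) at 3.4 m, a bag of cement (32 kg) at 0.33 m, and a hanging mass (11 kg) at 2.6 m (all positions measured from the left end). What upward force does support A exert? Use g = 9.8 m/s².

R_A ≈ 402 N

Taking torques about support B:
Sign: 11 × 9.8 = 107.8 N down at 3.4 m → arm 0.5 m, τ = 107.8 × 0.5 = 53.9 N·m counterclockwise.
Bag of cement: 32 × 9.8 = 313.6 N down at 0.33 m → arm 3.57 m, τ = 313.6 × 3.57 = 1120 N·m counterclockwise.
Hanging mass: 11 × 9.8 = 107.8 N down at 2.6 m → arm 1.3 m, τ = 107.8 × 1.3 = 140.1 N·m counterclockwise.
Net load moment about support B = 1314 N·m counterclockwise.
Reaction R at support A is upward at 0.63 m, arm 3.27 m → moment R × 3.27 clockwise.
Στ = 0 ⇒ R × 3.27 = 1314 ⇒ R = 402 N.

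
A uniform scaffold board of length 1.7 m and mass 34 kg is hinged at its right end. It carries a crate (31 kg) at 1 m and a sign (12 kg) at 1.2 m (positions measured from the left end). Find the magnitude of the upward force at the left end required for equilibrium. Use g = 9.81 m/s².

F ≈ 327 N

Take moments about the right end.
Beam weight: 34 × 9.81 = 333.5 N down at 0.85 m → arm 0.85 m, τ = 333.5 × 0.85 = 283.5 N·m counterclockwise.
Crate: 31 × 9.81 = 304.1 N down at 1 m → arm 0.7 m, τ = 304.1 × 0.7 = 212.9 N·m counterclockwise.
Sign: 12 × 9.81 = 117.7 N down at 1.2 m → arm 0.5 m, τ = 117.7 × 0.5 = 58.85 N·m counterclockwise.
Net moment of the loads = 555.2 N·m counterclockwise.
The upward force F acts at the left end, arm 1.7 m, giving F × 1.7 clockwise.
Balancing moments: F × 1.7 = 555.2, giving F = 555.2 / 1.7 = 327 N.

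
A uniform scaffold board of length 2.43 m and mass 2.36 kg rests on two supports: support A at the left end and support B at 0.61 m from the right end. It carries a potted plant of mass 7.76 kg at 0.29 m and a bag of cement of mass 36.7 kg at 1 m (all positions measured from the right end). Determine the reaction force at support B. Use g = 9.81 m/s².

Take moments about support A.
Beam weight: 2.36 × 9.81 = 23.15 N down at 1.215 m → arm 1.215 m, τ = 23.15 × 1.215 = 28.13 N·m clockwise.
Potted plant: 7.76 × 9.81 = 76.13 N down at 0.29 m → arm 2.14 m, τ = 76.13 × 2.14 = 162.9 N·m clockwise.
Bag of cement: 36.7 × 9.81 = 360 N down at 1 m → arm 1.43 m, τ = 360 × 1.43 = 514.8 N·m clockwise.
Net load moment about support A = 705.8 N·m clockwise.
Reaction R at support B is upward at 0.61 m, arm 1.82 m → moment R × 1.82 counterclockwise.
Balancing moments: R × 1.82 = 705.8, giving R = 388 N.

R_B ≈ 388 N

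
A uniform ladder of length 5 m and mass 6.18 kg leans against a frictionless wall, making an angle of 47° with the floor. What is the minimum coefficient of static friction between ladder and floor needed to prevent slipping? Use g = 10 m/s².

μ_min ≈ 0.466

Take moments about the foot of the ladder.
Ladder weight 6.18×10 = 61.8 N acts at 2.5 m along the ladder; its horizontal arm is 2.5·cos47° = 1.705 m → τ = 105.4 N·m clockwise.
Wall normal N acts horizontally at the top; its moment arm is the height L sinθ = 5·sin47° = 3.657 m, counterclockwise.
Balancing moments: N × 3.657 = 105.4, giving N = 28.82 N.
ΣFx = 0 ⇒ f = N_wall = 28.82 N. ΣFy = 0 ⇒ N_floor = 61.8 N.
μ_min = f / N_floor = 28.82 / 61.8 = 0.466.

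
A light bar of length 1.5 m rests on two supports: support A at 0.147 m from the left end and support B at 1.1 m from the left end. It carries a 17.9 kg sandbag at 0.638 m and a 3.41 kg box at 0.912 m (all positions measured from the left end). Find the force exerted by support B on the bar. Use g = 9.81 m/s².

About support A:
Sandbag: 17.9 × 9.81 = 175.6 N down at 0.638 m → arm 0.491 m, τ = 175.6 × 0.491 = 86.22 N·m clockwise.
Box: 3.41 × 9.81 = 33.45 N down at 0.912 m → arm 0.765 m, τ = 33.45 × 0.765 = 25.59 N·m clockwise.
Net load moment about support A = 111.8 N·m clockwise.
Reaction R at support B is upward at 1.1 m, arm 0.953 m → moment R × 0.953 counterclockwise.
Setting net torque to zero: R × 0.953 = 111.8 → R = 117 N.

R_B ≈ 117 N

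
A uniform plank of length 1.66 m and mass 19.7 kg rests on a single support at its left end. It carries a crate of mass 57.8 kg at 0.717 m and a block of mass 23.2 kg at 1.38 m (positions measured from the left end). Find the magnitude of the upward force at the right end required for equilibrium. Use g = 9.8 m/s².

Taking torques about the left end:
Beam weight: 19.7 × 9.8 = 193.1 N down at 0.83 m → arm 0.83 m, τ = 193.1 × 0.83 = 160.3 N·m clockwise.
Crate: 57.8 × 9.8 = 566.4 N down at 0.717 m → arm 0.717 m, τ = 566.4 × 0.717 = 406.1 N·m clockwise.
Block: 23.2 × 9.8 = 227.4 N down at 1.38 m → arm 1.38 m, τ = 227.4 × 1.38 = 313.8 N·m clockwise.
Net moment of the loads = 880.2 N·m clockwise.
The upward force F acts at the right end, arm 1.66 m, giving F × 1.66 counterclockwise.
Balancing moments: F × 1.66 = 880.2, giving F = 880.2 / 1.66 = 530 N.

F ≈ 530 N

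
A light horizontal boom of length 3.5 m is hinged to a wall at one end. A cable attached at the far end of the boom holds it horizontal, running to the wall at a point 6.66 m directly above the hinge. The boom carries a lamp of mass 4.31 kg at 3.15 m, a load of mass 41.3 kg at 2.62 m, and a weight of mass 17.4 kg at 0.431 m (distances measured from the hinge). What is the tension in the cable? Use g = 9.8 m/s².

T ≈ 409 N

Take moments about the hinge.
Lamp: 4.31 × 9.8 = 42.24 N down at 3.15 m → arm 3.15 m, τ = 42.24 × 3.15 = 133.1 N·m clockwise.
Load: 41.3 × 9.8 = 404.7 N down at 2.62 m → arm 2.62 m, τ = 404.7 × 2.62 = 1060 N·m clockwise.
Weight: 17.4 × 9.8 = 170.5 N down at 0.431 m → arm 0.431 m, τ = 170.5 × 0.431 = 73.49 N·m clockwise.
Total clockwise load moment = 1267 N·m.
The cable tension T acts at 3.5 m; only its component perpendicular to the boom, T sinθ, produces torque. sinθ = h/√(h²+d²) = 6.66/√(6.66²+3.5²) = 0.8852.
Setting net torque to zero: T × 3.5 × 0.8852 = 1267 → T = 1267 / 3.098 = 409 N.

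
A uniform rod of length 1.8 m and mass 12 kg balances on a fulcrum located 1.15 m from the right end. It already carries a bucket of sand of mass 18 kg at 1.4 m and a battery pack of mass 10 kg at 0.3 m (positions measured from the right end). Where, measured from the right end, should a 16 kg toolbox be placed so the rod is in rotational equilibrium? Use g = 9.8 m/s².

x ≈ 1.59 m from the right end

Taking torques about the fulcrum (at 1.15 m from the right end):
Beam weight: 12 × 9.8 = 117.6 N down at 0.9 m → arm 0.25 m, τ = 117.6 × 0.25 = 29.4 N·m clockwise.
Bucket of sand: 18 × 9.8 = 176.4 N down at 1.4 m → arm 0.25 m, τ = 176.4 × 0.25 = 44.1 N·m counterclockwise.
Battery pack: 10 × 9.8 = 98 N down at 0.3 m → arm 0.85 m, τ = 98 × 0.85 = 83.3 N·m clockwise.
Net moment of existing loads = 68.6 N·m clockwise.
The toolbox weighs 16 × 9.8 = 156.8 N and must supply an equal counterclockwise moment, so its lever arm about the fulcrum is 68.6 / 156.8 = 0.437 m.
That puts it at 1.15 + 0.437 = 1.59 m from the right end.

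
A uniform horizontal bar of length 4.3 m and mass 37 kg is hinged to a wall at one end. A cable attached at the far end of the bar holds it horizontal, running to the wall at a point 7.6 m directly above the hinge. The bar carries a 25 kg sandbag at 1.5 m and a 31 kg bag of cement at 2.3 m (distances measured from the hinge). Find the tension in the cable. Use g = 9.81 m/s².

T ≈ 494 N

Sum moments about the hinge (the unknown hinge reaction has zero arm there).
Beam weight: 37 × 9.81 = 363 N down at 2.15 m → arm 2.15 m, τ = 363 × 2.15 = 780.4 N·m clockwise.
Sandbag: 25 × 9.81 = 245.2 N down at 1.5 m → arm 1.5 m, τ = 245.2 × 1.5 = 367.8 N·m clockwise.
Bag of cement: 31 × 9.81 = 304.1 N down at 2.3 m → arm 2.3 m, τ = 304.1 × 2.3 = 699.4 N·m clockwise.
Total clockwise load moment = 1848 N·m.
The cable tension T acts at 4.3 m; only its component perpendicular to the bar, T sinθ, produces torque. sinθ = h/√(h²+d²) = 7.6/√(7.6²+4.3²) = 0.8703.
Balancing moments: T × 4.3 × 0.8703 = 1848, giving T = 1848 / 3.742 = 494 N.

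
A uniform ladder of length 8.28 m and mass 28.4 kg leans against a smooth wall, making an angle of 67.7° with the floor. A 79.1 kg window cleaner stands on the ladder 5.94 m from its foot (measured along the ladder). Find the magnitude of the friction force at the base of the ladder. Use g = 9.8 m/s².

f ≈ 285 N

Sum moments about the foot of the ladder (the floor normal and friction both act there and drop out).
Ladder weight 28.4×9.8 = 278.3 N acts at 4.14 m along the ladder; its horizontal arm is 4.14·cos67.7° = 1.571 m → τ = 437.2 N·m clockwise.
Window cleaner: 79.1×9.8 = 775.2 N at 5.94 m → arm 2.254 m → τ = 1747 N·m clockwise.
Wall normal N acts horizontally at the top; its moment arm is the height L sinθ = 8.28·sin67.7° = 7.661 m, counterclockwise.
Balancing moments: N × 7.661 = 2184, giving N = 285 N.
ΣFx = 0: friction at the foot balances the wall's push, so f = N_wall = 285 N.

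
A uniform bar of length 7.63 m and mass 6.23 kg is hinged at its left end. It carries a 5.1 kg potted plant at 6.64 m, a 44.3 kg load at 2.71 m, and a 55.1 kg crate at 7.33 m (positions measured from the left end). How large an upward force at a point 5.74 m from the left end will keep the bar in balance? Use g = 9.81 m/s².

Choose the left end as the axis so the unknown pivot reaction has zero arm there.
Beam weight: 6.23 × 9.81 = 61.12 N down at 3.815 m → arm 3.815 m, τ = 61.12 × 3.815 = 233.2 N·m clockwise.
Potted plant: 5.1 × 9.81 = 50.03 N down at 6.64 m → arm 6.64 m, τ = 50.03 × 6.64 = 332.2 N·m clockwise.
Load: 44.3 × 9.81 = 434.6 N down at 2.71 m → arm 2.71 m, τ = 434.6 × 2.71 = 1178 N·m clockwise.
Crate: 55.1 × 9.81 = 540.5 N down at 7.33 m → arm 7.33 m, τ = 540.5 × 7.33 = 3962 N·m clockwise.
Net moment of the loads = 5705 N·m clockwise.
The upward force F acts at a point 5.74 m from the left end, arm 5.74 m, giving F × 5.74 counterclockwise.
Balancing moments: F × 5.74 = 5705, giving F = 5705 / 5.74 = 994 N.

F ≈ 994 N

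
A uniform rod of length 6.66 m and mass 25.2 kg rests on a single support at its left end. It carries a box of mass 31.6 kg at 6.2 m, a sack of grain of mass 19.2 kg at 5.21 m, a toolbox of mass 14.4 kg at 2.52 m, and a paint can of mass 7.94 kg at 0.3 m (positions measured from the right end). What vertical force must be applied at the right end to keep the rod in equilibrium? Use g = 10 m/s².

F ≈ 355 N

Sum moments about the left end (the unknown pivot reaction has zero arm there).
Beam weight: 25.2 × 10 = 252 N down at 3.33 m → arm 3.33 m, τ = 252 × 3.33 = 839.2 N·m clockwise.
Box: 31.6 × 10 = 316 N down at 6.2 m → arm 0.46 m, τ = 316 × 0.46 = 145.4 N·m clockwise.
Sack of grain: 19.2 × 10 = 192 N down at 5.21 m → arm 1.45 m, τ = 192 × 1.45 = 278.4 N·m clockwise.
Toolbox: 14.4 × 10 = 144 N down at 2.52 m → arm 4.14 m, τ = 144 × 4.14 = 596.2 N·m clockwise.
Paint can: 7.94 × 10 = 79.4 N down at 0.3 m → arm 6.36 m, τ = 79.4 × 6.36 = 505 N·m clockwise.
Net moment of the loads = 2364 N·m clockwise.
The upward force F acts at the right end, arm 6.66 m, giving F × 6.66 counterclockwise.
Στ = 0 ⇒ F × 6.66 = 2364 ⇒ F = 2364 / 6.66 = 355 N.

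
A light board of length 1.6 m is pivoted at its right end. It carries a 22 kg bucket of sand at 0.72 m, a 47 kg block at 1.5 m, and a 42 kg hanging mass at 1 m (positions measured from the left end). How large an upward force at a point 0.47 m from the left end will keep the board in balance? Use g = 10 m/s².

F ≈ 436 N

Take moments about the right end.
Bucket of sand: 22 × 10 = 220 N down at 0.72 m → arm 0.88 m, τ = 220 × 0.88 = 193.6 N·m counterclockwise.
Block: 47 × 10 = 470 N down at 1.5 m → arm 0.1 m, τ = 470 × 0.1 = 47 N·m counterclockwise.
Hanging mass: 42 × 10 = 420 N down at 1 m → arm 0.6 m, τ = 420 × 0.6 = 252 N·m counterclockwise.
Net moment of the loads = 492.6 N·m counterclockwise.
The upward force F acts at a point 0.47 m from the left end, arm 1.13 m, giving F × 1.13 clockwise.
Balancing moments: F × 1.13 = 492.6, giving F = 492.6 / 1.13 = 436 N.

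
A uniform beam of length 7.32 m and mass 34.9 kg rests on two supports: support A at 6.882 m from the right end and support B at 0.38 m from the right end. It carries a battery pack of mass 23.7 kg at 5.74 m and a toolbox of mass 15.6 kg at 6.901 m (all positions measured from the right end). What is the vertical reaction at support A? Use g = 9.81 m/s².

R_A ≈ 518 N

Choose support B as the axis so its reaction then has zero moment arm.
Beam weight: 34.9 × 9.81 = 342.4 N down at 3.66 m → arm 3.28 m, τ = 342.4 × 3.28 = 1123 N·m counterclockwise.
Battery pack: 23.7 × 9.81 = 232.5 N down at 5.74 m → arm 5.36 m, τ = 232.5 × 5.36 = 1246 N·m counterclockwise.
Toolbox: 15.6 × 9.81 = 153 N down at 6.901 m → arm 6.521 m, τ = 153 × 6.521 = 997.7 N·m counterclockwise.
Net load moment about support B = 3367 N·m counterclockwise.
Reaction R at support A is upward at 6.882 m, arm 6.502 m → moment R × 6.502 clockwise.
Στ = 0 ⇒ R × 6.502 = 3367 ⇒ R = 518 N.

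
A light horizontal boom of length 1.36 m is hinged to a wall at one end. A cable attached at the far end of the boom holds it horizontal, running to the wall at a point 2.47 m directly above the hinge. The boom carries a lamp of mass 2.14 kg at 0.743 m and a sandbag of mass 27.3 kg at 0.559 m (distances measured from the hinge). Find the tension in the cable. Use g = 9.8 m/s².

Taking torques about the hinge:
Lamp: 2.14 × 9.8 = 20.97 N down at 0.743 m → arm 0.743 m, τ = 20.97 × 0.743 = 15.58 N·m clockwise.
Sandbag: 27.3 × 9.8 = 267.5 N down at 0.559 m → arm 0.559 m, τ = 267.5 × 0.559 = 149.5 N·m clockwise.
Total clockwise load moment = 165.1 N·m.
The cable tension T acts at 1.36 m; only its component perpendicular to the boom, T sinθ, produces torque. sinθ = h/√(h²+d²) = 2.47/√(2.47²+1.36²) = 0.876.
Balancing moments: T × 1.36 × 0.876 = 165.1, giving T = 165.1 / 1.191 = 139 N.

T ≈ 139 N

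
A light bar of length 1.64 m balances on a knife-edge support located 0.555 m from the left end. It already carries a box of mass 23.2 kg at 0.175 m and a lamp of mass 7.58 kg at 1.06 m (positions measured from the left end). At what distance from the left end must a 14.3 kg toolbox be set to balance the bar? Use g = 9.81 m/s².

Taking torques about the knife-edge support (at 0.555 m from the left end):
Box: 23.2 × 9.81 = 227.6 N down at 0.175 m → arm 0.38 m, τ = 227.6 × 0.38 = 86.49 N·m counterclockwise.
Lamp: 7.58 × 9.81 = 74.36 N down at 1.06 m → arm 0.505 m, τ = 74.36 × 0.505 = 37.55 N·m clockwise.
Net moment of existing loads = 48.94 N·m counterclockwise.
The toolbox weighs 14.3 × 9.81 = 140.3 N and must supply an equal clockwise moment, so its lever arm about the knife-edge support is 48.94 / 140.3 = 0.349 m.
That puts it at 0.555 + 0.349 = 0.904 m from the left end.

x ≈ 0.904 m from the left end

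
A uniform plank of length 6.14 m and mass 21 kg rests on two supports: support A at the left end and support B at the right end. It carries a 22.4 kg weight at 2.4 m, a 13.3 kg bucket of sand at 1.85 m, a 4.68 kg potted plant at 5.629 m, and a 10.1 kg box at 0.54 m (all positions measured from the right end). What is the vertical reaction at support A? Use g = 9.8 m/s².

Taking torques about support B:
Beam weight: 21 × 9.8 = 205.8 N down at 3.07 m → arm 3.07 m, τ = 205.8 × 3.07 = 631.8 N·m counterclockwise.
Weight: 22.4 × 9.8 = 219.5 N down at 2.4 m → arm 2.4 m, τ = 219.5 × 2.4 = 526.8 N·m counterclockwise.
Bucket of sand: 13.3 × 9.8 = 130.3 N down at 1.85 m → arm 1.85 m, τ = 130.3 × 1.85 = 241.1 N·m counterclockwise.
Potted plant: 4.68 × 9.8 = 45.86 N down at 5.629 m → arm 5.629 m, τ = 45.86 × 5.629 = 258.1 N·m counterclockwise.
Box: 10.1 × 9.8 = 98.98 N down at 0.54 m → arm 0.54 m, τ = 98.98 × 0.54 = 53.45 N·m counterclockwise.
Net load moment about support B = 1711 N·m counterclockwise.
Reaction R at support A is upward at 6.14 m, arm 6.14 m → moment R × 6.14 clockwise.
For rotational equilibrium, R × 6.14 = 1711, so R = 279 N.

R_A ≈ 279 N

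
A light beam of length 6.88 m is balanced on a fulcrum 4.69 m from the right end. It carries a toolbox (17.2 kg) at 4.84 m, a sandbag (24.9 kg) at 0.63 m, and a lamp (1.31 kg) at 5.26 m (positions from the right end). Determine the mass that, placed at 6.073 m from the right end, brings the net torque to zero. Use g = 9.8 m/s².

Choose the fulcrum (at 4.69 m from the right end) as the axis so the support reaction has zero arm there.
Toolbox: 17.2 × 9.8 = 168.6 N down at 4.84 m → arm 0.15 m, τ = 168.6 × 0.15 = 25.29 N·m counterclockwise.
Sandbag: 24.9 × 9.8 = 244 N down at 0.63 m → arm 4.06 m, τ = 244 × 4.06 = 990.6 N·m clockwise.
Lamp: 1.31 × 9.8 = 12.84 N down at 5.26 m → arm 0.57 m, τ = 12.84 × 0.57 = 7.319 N·m counterclockwise.
Net moment of known loads = 958 N·m clockwise.
An unknown mass m at 6.073 m has arm 1.383 m; its moment is m·g·1.383 counterclockwise.
For rotational equilibrium, m × 9.8 × 1.383 = 958, so m = 958 / (9.8 × 1.383) = 70.7 kg.

m ≈ 70.7 kg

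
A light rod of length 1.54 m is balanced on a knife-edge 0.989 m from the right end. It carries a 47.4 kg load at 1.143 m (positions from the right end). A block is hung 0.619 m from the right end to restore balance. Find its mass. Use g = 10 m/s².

m ≈ 19.7 kg

About the knife-edge (at 0.989 m from the right end):
Load: 47.4 × 10 = 474 N down at 1.143 m → arm 0.154 m, τ = 474 × 0.154 = 73 N·m counterclockwise.
Net moment of known loads = 73 N·m counterclockwise.
An unknown mass m at 0.619 m has arm 0.37 m; its moment is m·g·0.37 clockwise.
Στ = 0 ⇒ m × 10 × 0.37 = 73 ⇒ m = 73 / (10 × 0.37) = 19.7 kg.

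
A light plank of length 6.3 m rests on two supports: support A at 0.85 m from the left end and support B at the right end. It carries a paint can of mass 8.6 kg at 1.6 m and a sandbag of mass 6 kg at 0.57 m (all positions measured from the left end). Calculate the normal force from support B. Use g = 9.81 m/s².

Sum moments about support A (its reaction then has zero moment arm).
Paint can: 8.6 × 9.81 = 84.37 N down at 1.6 m → arm 0.75 m, τ = 84.37 × 0.75 = 63.28 N·m clockwise.
Sandbag: 6 × 9.81 = 58.86 N down at 0.57 m → arm 0.28 m, τ = 58.86 × 0.28 = 16.48 N·m counterclockwise.
Net load moment about support A = 46.8 N·m clockwise.
Reaction R at support B is upward at 6.3 m, arm 5.45 m → moment R × 5.45 counterclockwise.
Setting net torque to zero: R × 5.45 = 46.8 → R = 8.59 N.

R_B ≈ 8.59 N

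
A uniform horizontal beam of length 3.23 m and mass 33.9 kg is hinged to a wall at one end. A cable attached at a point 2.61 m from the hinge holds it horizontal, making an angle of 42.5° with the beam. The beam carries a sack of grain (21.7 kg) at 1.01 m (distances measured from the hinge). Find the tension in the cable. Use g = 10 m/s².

About the hinge:
Beam weight: 33.9 × 10 = 339 N down at 1.615 m → arm 1.615 m, τ = 339 × 1.615 = 547.5 N·m clockwise.
Sack of grain: 21.7 × 10 = 217 N down at 1.01 m → arm 1.01 m, τ = 217 × 1.01 = 219.2 N·m clockwise.
Total clockwise load moment = 766.7 N·m.
The cable tension T acts at 2.61 m; only its component perpendicular to the beam, T sinθ, produces torque. sin 42.5° = 0.6756.
For rotational equilibrium, T × 2.61 × 0.6756 = 766.7, so T = 766.7 / 1.763 = 435 N.

T ≈ 435 N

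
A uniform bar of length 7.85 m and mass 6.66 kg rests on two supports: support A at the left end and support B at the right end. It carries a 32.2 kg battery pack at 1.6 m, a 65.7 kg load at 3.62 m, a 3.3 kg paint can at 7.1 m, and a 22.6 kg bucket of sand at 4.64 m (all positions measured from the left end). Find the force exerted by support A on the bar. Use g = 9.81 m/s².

R_A ≈ 725 N

About support B:
Beam weight: 6.66 × 9.81 = 65.33 N down at 3.925 m → arm 3.925 m, τ = 65.33 × 3.925 = 256.4 N·m counterclockwise.
Battery pack: 32.2 × 9.81 = 315.9 N down at 1.6 m → arm 6.25 m, τ = 315.9 × 6.25 = 1974 N·m counterclockwise.
Load: 65.7 × 9.81 = 644.5 N down at 3.62 m → arm 4.23 m, τ = 644.5 × 4.23 = 2726 N·m counterclockwise.
Paint can: 3.3 × 9.81 = 32.37 N down at 7.1 m → arm 0.75 m, τ = 32.37 × 0.75 = 24.28 N·m counterclockwise.
Bucket of sand: 22.6 × 9.81 = 221.7 N down at 4.64 m → arm 3.21 m, τ = 221.7 × 3.21 = 711.7 N·m counterclockwise.
Net load moment about support B = 5692 N·m counterclockwise.
Reaction R at support A is upward at 0 m, arm 7.85 m → moment R × 7.85 clockwise.
Στ = 0 ⇒ R × 7.85 = 5692 ⇒ R = 725 N.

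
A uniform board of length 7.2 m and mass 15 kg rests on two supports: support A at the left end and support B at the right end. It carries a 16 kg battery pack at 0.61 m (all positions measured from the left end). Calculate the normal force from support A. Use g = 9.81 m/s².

R_A ≈ 217 N

Taking torques about support B:
Beam weight: 15 × 9.81 = 147.2 N down at 3.6 m → arm 3.6 m, τ = 147.2 × 3.6 = 529.9 N·m counterclockwise.
Battery pack: 16 × 9.81 = 157 N down at 0.61 m → arm 6.59 m, τ = 157 × 6.59 = 1035 N·m counterclockwise.
Net load moment about support B = 1565 N·m counterclockwise.
Reaction R at support A is upward at 0 m, arm 7.2 m → moment R × 7.2 clockwise.
For rotational equilibrium, R × 7.2 = 1565, so R = 217 N.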